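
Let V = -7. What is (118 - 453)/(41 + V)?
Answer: -335/34 ≈ -9.8529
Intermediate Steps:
(118 - 453)/(41 + V) = (118 - 453)/(41 - 7) = -335/34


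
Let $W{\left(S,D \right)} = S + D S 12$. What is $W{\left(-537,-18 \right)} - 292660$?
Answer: $-177205$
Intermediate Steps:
$W{\left(S,D \right)} = S + 12 D S$
$W{\left(-537,-18 \right)} - 292660 = - 537 \left(1 + 12 \left(-18\right)\right) - 292660 = - 537 \left(1 - 216\right) - 292660 = \left(-537\right) \left(-215\right) - 292660 = 115455 - 292660 = -177205$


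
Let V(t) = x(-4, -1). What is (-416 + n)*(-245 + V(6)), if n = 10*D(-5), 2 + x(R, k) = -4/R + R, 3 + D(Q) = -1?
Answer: 114000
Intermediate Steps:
D(Q) = -4 (D(Q) = -3 - 1 = -4)
x(R, k) = -2 + R - 4/R (x(R, k) = -2 + (-4/R + R) = -2 + (R - 4/R) = -2 + R - 4/R)
V(t) = -5 (V(t) = -2 - 4 - 4/(-4) = -2 - 4 - 4*(-¼) = -2 - 4 + 1 = -5)
n = -40 (n = 10*(-4) = -40)
(-416 + n)*(-245 + V(6)) = (-416 - 40)*(-245 - 5) = -456*(-250) = 114000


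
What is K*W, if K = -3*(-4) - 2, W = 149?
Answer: 1490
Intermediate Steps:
K = 10 (K = 12 - 2 = 10)
K*W = 10*149 = 1490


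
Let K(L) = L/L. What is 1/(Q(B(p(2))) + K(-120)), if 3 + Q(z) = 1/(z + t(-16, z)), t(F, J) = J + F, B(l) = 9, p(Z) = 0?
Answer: -⅔ ≈ -0.66667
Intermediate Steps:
K(L) = 1
t(F, J) = F + J
Q(z) = -3 + 1/(-16 + 2*z) (Q(z) = -3 + 1/(z + (-16 + z)) = -3 + 1/(-16 + 2*z))
1/(Q(B(p(2))) + K(-120)) = 1/((49 - 6*9)/(2*(-8 + 9)) + 1) = 1/((½)*(49 - 54)/1 + 1) = 1/((½)*1*(-5) + 1) = 1/(-5/2 + 1) = 1/(-3/2) = -⅔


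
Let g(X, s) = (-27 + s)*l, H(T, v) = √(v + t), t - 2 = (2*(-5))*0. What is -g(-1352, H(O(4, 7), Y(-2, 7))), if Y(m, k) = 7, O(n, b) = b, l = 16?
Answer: 384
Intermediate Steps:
t = 2 (t = 2 + (2*(-5))*0 = 2 - 10*0 = 2 + 0 = 2)
H(T, v) = √(2 + v) (H(T, v) = √(v + 2) = √(2 + v))
g(X, s) = -432 + 16*s (g(X, s) = (-27 + s)*16 = -432 + 16*s)
-g(-1352, H(O(4, 7), Y(-2, 7))) = -(-432 + 16*√(2 + 7)) = -(-432 + 16*√9) = -(-432 + 16*3) = -(-432 + 48) = -1*(-384) = 384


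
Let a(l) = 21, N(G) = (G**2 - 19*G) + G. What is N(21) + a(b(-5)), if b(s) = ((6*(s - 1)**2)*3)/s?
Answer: 84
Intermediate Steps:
N(G) = G**2 - 18*G
b(s) = 18*(-1 + s)**2/s (b(s) = ((6*(-1 + s)**2)*3)/s = (18*(-1 + s)**2)/s = 18*(-1 + s)**2/s)
N(21) + a(b(-5)) = 21*(-18 + 21) + 21 = 21*3 + 21 = 63 + 21 = 84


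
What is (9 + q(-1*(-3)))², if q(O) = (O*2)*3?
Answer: 729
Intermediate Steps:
q(O) = 6*O (q(O) = (2*O)*3 = 6*O)
(9 + q(-1*(-3)))² = (9 + 6*(-1*(-3)))² = (9 + 6*3)² = (9 + 18)² = 27² = 729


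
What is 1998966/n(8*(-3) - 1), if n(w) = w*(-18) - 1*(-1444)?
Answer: 999483/947 ≈ 1055.4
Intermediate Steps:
n(w) = 1444 - 18*w (n(w) = -18*w + 1444 = 1444 - 18*w)
1998966/n(8*(-3) - 1) = 1998966/(1444 - 18*(8*(-3) - 1)) = 1998966/(1444 - 18*(-24 - 1)) = 1998966/(1444 - 18*(-25)) = 1998966/(1444 + 450) = 1998966/1894 = 1998966*(1/1894) = 999483/947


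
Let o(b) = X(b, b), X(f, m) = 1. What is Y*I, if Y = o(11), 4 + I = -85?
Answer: -89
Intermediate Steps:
I = -89 (I = -4 - 85 = -89)
o(b) = 1
Y = 1
Y*I = 1*(-89) = -89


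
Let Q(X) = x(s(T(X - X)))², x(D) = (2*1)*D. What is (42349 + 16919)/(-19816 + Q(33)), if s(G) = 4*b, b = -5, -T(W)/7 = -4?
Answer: -449/138 ≈ -3.2536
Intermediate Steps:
T(W) = 28 (T(W) = -7*(-4) = 28)
s(G) = -20 (s(G) = 4*(-5) = -20)
x(D) = 2*D
Q(X) = 1600 (Q(X) = (2*(-20))² = (-40)² = 1600)
(42349 + 16919)/(-19816 + Q(33)) = (42349 + 16919)/(-19816 + 1600) = 59268/(-18216) = 59268*(-1/18216) = -449/138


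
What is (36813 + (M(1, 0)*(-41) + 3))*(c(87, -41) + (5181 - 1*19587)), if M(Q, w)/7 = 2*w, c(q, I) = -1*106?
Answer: -534273792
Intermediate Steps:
c(q, I) = -106
M(Q, w) = 14*w (M(Q, w) = 7*(2*w) = 14*w)
(36813 + (M(1, 0)*(-41) + 3))*(c(87, -41) + (5181 - 1*19587)) = (36813 + ((14*0)*(-41) + 3))*(-106 + (5181 - 1*19587)) = (36813 + (0*(-41) + 3))*(-106 + (5181 - 19587)) = (36813 + (0 + 3))*(-106 - 14406) = (36813 + 3)*(-14512) = 36816*(-14512) = -534273792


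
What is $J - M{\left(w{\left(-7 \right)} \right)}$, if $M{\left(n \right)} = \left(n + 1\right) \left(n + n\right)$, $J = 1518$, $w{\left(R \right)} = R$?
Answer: $1434$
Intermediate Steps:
$M{\left(n \right)} = 2 n \left(1 + n\right)$ ($M{\left(n \right)} = \left(1 + n\right) 2 n = 2 n \left(1 + n\right)$)
$J - M{\left(w{\left(-7 \right)} \right)} = 1518 - 2 \left(-7\right) \left(1 - 7\right) = 1518 - 2 \left(-7\right) \left(-6\right) = 1518 - 84 = 1434$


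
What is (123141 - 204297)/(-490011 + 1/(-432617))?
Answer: 8777366313/52996772197 ≈ 0.16562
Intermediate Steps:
(123141 - 204297)/(-490011 + 1/(-432617)) = -81156/(-490011 - 1/432617) = -81156/(-211987088788/432617) = -81156*(-432617/211987088788) = 8777366313/52996772197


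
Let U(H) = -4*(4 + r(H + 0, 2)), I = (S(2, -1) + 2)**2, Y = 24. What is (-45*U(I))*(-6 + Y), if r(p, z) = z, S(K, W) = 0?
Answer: 19440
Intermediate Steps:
I = 4 (I = (0 + 2)**2 = 2**2 = 4)
U(H) = -24 (U(H) = -4*(4 + 2) = -4*6 = -24)
(-45*U(I))*(-6 + Y) = (-45*(-24))*(-6 + 24) = 1080*18 = 19440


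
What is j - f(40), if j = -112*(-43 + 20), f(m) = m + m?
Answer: 2496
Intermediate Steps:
f(m) = 2*m
j = 2576 (j = -112*(-23) = 2576)
j - f(40) = 2576 - 2*40 = 2576 - 1*80 = 2576 - 80 = 2496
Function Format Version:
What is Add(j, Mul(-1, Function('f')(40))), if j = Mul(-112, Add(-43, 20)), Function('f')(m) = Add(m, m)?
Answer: 2496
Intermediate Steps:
Function('f')(m) = Mul(2, m)
j = 2576 (j = Mul(-112, -23) = 2576)
Add(j, Mul(-1, Function('f')(40))) = Add(2576, Mul(-1, Mul(2, 40))) = Add(2576, Mul(-1, 80)) = Add(2576, -80) = 2496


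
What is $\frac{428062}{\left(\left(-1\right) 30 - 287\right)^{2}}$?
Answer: $\frac{428062}{100489} \approx 4.2598$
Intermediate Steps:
$\frac{428062}{\left(\left(-1\right) 30 - 287\right)^{2}} = \frac{428062}{\left(-30 - 287\right)^{2}} = \frac{428062}{\left(-317\right)^{2}} = \frac{428062}{100489}$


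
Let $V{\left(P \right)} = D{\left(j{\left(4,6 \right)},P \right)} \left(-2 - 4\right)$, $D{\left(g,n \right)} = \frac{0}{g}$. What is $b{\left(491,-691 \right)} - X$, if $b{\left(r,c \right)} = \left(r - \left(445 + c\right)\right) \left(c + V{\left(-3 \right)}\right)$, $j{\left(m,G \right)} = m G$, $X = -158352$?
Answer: $-350915$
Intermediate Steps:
$j{\left(m,G \right)} = G m$
$D{\left(g,n \right)} = 0$
$V{\left(P \right)} = 0$ ($V{\left(P \right)} = 0 \left(-2 - 4\right) = 0 \left(-6\right) = 0$)
$b{\left(r,c \right)} = c \left(-445 + r - c\right)$ ($b{\left(r,c \right)} = \left(r - \left(445 + c\right)\right) \left(c + 0\right) = \left(-445 + r - c\right) c = c \left(-445 + r - c\right)$)
$b{\left(491,-691 \right)} - X = - 691 \left(-445 + 491 - -691\right) - -158352 = - 691 \left(-445 + 491 + 691\right) + 158352 = \left(-691\right) 737 + 158352 = -509267 + 158352 = -350915$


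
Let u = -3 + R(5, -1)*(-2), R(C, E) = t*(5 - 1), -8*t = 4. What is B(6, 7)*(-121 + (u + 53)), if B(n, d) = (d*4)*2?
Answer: -3752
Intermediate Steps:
t = -½ (t = -⅛*4 = -½ ≈ -0.50000)
B(n, d) = 8*d (B(n, d) = (4*d)*2 = 8*d)
R(C, E) = -2 (R(C, E) = -(5 - 1)/2 = -½*4 = -2)
u = 1 (u = -3 - 2*(-2) = -3 + 4 = 1)
B(6, 7)*(-121 + (u + 53)) = (8*7)*(-121 + (1 + 53)) = 56*(-121 + 54) = 56*(-67) = -3752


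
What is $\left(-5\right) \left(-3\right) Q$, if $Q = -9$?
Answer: $-135$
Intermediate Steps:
$\left(-5\right) \left(-3\right) Q = \left(-5\right) \left(-3\right) \left(-9\right) = 15 \left(-9\right) = -135$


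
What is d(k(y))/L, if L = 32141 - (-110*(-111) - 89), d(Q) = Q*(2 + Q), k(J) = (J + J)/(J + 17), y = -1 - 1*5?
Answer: -6/121121 ≈ -4.9537e-5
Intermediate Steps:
y = -6 (y = -1 - 5 = -6)
k(J) = 2*J/(17 + J) (k(J) = (2*J)/(17 + J) = 2*J/(17 + J))
L = 20020 (L = 32141 - (12210 - 89) = 32141 - 1*12121 = 32141 - 12121 = 20020)
d(k(y))/L = ((2*(-6)/(17 - 6))*(2 + 2*(-6)/(17 - 6)))/20020 = ((2*(-6)/11)*(2 + 2*(-6)/11))*(1/20020) = ((2*(-6)*(1/11))*(2 + 2*(-6)*(1/11)))*(1/20020) = -12*(2 - 12/11)/11*(1/20020) = -12/11*10/11*(1/20020) = -120/121*1/20020 = -6/121121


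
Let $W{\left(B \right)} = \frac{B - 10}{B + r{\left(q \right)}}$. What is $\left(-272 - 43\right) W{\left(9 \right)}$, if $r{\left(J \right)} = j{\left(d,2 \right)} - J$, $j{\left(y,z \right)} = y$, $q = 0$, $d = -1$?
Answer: $\frac{315}{8} \approx 39.375$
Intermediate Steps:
$r{\left(J \right)} = -1 - J$
$W{\left(B \right)} = \frac{-10 + B}{-1 + B}$ ($W{\left(B \right)} = \frac{B - 10}{B - 1} = \frac{-10 + B}{B + \left(-1 + 0\right)} = \frac{-10 + B}{B - 1} = \frac{-10 + B}{-1 + B}$)
$\left(-272 - 43\right) W{\left(9 \right)} = \left(-272 - 43\right) \frac{-10 + 9}{-1 + 9} = \left(-272 - 43\right) \frac{1}{8} \left(-1\right) = \left(-315\right) \left(- \frac{1}{8}\right) = \frac{315}{8}$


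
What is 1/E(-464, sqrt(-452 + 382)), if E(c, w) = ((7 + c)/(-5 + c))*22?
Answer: 469/10054 ≈ 0.046648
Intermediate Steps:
E(c, w) = 22*(7 + c)/(-5 + c) (E(c, w) = ((7 + c)/(-5 + c))*22 = 22*(7 + c)/(-5 + c))
1/E(-464, sqrt(-452 + 382)) = 1/(22*(7 - 464)/(-5 - 464)) = 1/(22*(-457)/(-469)) = 1/(22*(-1/469)*(-457)) = 1/(10054/469) = 469/10054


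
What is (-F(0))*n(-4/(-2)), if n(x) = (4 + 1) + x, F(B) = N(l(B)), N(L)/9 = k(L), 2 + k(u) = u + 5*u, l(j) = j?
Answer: 126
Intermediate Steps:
k(u) = -2 + 6*u (k(u) = -2 + (u + 5*u) = -2 + 6*u)
N(L) = -18 + 54*L (N(L) = 9*(-2 + 6*L) = -18 + 54*L)
F(B) = -18 + 54*B
n(x) = 5 + x
(-F(0))*n(-4/(-2)) = (-(-18 + 54*0))*(5 - 4/(-2)) = (-(-18 + 0))*(5 - 4*(-½)) = (-1*(-18))*(5 + 2) = 18*7 = 126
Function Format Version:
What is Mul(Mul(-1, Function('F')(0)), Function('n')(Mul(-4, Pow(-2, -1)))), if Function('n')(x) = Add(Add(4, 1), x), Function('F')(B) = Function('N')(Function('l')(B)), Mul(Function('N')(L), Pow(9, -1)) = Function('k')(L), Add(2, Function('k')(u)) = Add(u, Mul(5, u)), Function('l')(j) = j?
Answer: 126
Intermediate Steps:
Function('k')(u) = Add(-2, Mul(6, u)) (Function('k')(u) = Add(-2, Add(u, Mul(5, u))) = Add(-2, Mul(6, u)))
Function('N')(L) = Add(-18, Mul(54, L)) (Function('N')(L) = Mul(9, Add(-2, Mul(6, L))) = Add(-18, Mul(54, L)))
Function('F')(B) = Add(-18, Mul(54, B))
Function('n')(x) = Add(5, x)
Mul(Mul(-1, Function('F')(0)), Function('n')(Mul(-4, Pow(-2, -1)))) = Mul(Mul(-1, Add(-18, Mul(54, 0))), Add(5, Mul(-4, Pow(-2, -1)))) = Mul(Mul(-1, Add(-18, 0)), Add(5, Mul(-4, Rational(-1, 2)))) = Mul(Mul(-1, -18), Add(5, 2)) = Mul(18, 7) = 126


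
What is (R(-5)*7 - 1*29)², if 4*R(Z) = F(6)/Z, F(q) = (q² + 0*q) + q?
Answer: 190969/100 ≈ 1909.7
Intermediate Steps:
F(q) = q + q² (F(q) = (q² + 0) + q = q² + q = q + q²)
R(Z) = 21/(2*Z) (R(Z) = ((6*(1 + 6))/Z)/4 = ((6*7)/Z)/4 = (42/Z)/4 = 21/(2*Z))
(R(-5)*7 - 1*29)² = (((21/2)/(-5))*7 - 1*29)² = (((21/2)*(-⅕))*7 - 29)² = (-21/10*7 - 29)² = (-147/10 - 29)² = (-437/10)² = 190969/100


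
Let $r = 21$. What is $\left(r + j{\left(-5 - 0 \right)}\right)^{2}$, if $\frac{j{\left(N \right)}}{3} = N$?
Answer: $36$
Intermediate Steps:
$j{\left(N \right)} = 3 N$
$\left(r + j{\left(-5 - 0 \right)}\right)^{2} = \left(21 + 3 \left(-5 - 0\right)\right)^{2} = \left(21 + 3 \left(-5 + 0\right)\right)^{2} = \left(21 + 3 \left(-5\right)\right)^{2} = \left(21 - 15\right)^{2} = 6^{2} = 36$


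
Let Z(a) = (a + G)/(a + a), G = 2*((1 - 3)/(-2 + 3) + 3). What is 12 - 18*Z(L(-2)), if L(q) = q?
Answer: 12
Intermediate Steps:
G = 2 (G = 2*(-2/1 + 3) = 2*(-2*1 + 3) = 2*(-2 + 3) = 2*1 = 2)
Z(a) = (2 + a)/(2*a) (Z(a) = (a + 2)/(a + a) = (2 + a)/((2*a)) = (2 + a)*(1/(2*a)) = (2 + a)/(2*a))
12 - 18*Z(L(-2)) = 12 - 9*(2 - 2)/(-2) = 12 - 9*(-1)*0/2 = 12 - 18*0 = 12 + 0 = 12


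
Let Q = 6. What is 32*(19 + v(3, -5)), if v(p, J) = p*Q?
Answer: 1184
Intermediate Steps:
v(p, J) = 6*p (v(p, J) = p*6 = 6*p)
32*(19 + v(3, -5)) = 32*(19 + 6*3) = 32*(19 + 18) = 32*37 = 1184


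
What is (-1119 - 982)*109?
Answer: -229009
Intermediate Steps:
(-1119 - 982)*109 = -2101*109 = -229009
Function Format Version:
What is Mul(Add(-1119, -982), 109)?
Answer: -229009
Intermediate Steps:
Mul(Add(-1119, -982), 109) = Mul(-2101, 109) = -229009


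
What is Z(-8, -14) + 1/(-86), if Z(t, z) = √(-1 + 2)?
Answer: 85/86 ≈ 0.98837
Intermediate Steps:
Z(t, z) = 1 (Z(t, z) = √1 = 1)
Z(-8, -14) + 1/(-86) = 1 + 1/(-86) = 1 - 1/86 = 85/86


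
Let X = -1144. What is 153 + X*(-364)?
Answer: 416569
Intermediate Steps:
153 + X*(-364) = 153 - 1144*(-364) = 153 + 416416 = 416569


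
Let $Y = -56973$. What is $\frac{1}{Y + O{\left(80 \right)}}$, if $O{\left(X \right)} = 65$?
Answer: $- \frac{1}{56908} \approx -1.7572 \cdot 10^{-5}$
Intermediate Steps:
$\frac{1}{Y + O{\left(80 \right)}} = \frac{1}{-56973 + 65} = \frac{1}{-56908} = - \frac{1}{56908}$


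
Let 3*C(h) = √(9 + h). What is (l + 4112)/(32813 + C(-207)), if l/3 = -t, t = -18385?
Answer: 176793461/97881181 - 59267*I*√22/1076692991 ≈ 1.8062 - 0.00025819*I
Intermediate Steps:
C(h) = √(9 + h)/3
l = 55155 (l = 3*(-1*(-18385)) = 3*18385 = 55155)
(l + 4112)/(32813 + C(-207)) = (55155 + 4112)/(32813 + √(9 - 207)/3) = 59267/(32813 + √(-198)/3) = 59267/(32813 + (3*I*√22)/3) = 59267/(32813 + I*√22)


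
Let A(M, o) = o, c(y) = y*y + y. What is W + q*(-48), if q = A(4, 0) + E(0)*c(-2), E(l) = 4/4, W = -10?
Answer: -106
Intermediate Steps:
c(y) = y + y² (c(y) = y² + y = y + y²)
E(l) = 1 (E(l) = 4*(¼) = 1)
q = 2 (q = 0 + 1*(-2*(1 - 2)) = 0 + 1*(-2*(-1)) = 0 + 1*2 = 0 + 2 = 2)
W + q*(-48) = -10 + 2*(-48) = -10 - 96 = -106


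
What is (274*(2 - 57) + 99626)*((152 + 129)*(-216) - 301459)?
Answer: -30622378180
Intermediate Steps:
(274*(2 - 57) + 99626)*((152 + 129)*(-216) - 301459) = (274*(-55) + 99626)*(281*(-216) - 301459) = (-15070 + 99626)*(-60696 - 301459) = 84556*(-362155) = -30622378180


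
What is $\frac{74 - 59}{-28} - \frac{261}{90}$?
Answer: $- \frac{481}{140} \approx -3.4357$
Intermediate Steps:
$\frac{74 - 59}{-28} - \frac{261}{90} = 15 \left(- \frac{1}{28}\right) - \frac{29}{10} = - \frac{15}{28} - \frac{29}{10} = - \frac{481}{140}$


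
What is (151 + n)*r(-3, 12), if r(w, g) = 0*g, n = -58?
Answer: 0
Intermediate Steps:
r(w, g) = 0
(151 + n)*r(-3, 12) = (151 - 58)*0 = 93*0 = 0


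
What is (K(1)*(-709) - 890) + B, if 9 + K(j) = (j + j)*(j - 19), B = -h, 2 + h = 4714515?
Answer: -4683498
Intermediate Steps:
h = 4714513 (h = -2 + 4714515 = 4714513)
B = -4714513 (B = -1*4714513 = -4714513)
K(j) = -9 + 2*j*(-19 + j) (K(j) = -9 + (j + j)*(j - 19) = -9 + (2*j)*(-19 + j) = -9 + 2*j*(-19 + j))
(K(1)*(-709) - 890) + B = ((-9 - 38*1 + 2*1**2)*(-709) - 890) - 4714513 = ((-9 - 38 + 2*1)*(-709) - 890) - 4714513 = ((-9 - 38 + 2)*(-709) - 890) - 4714513 = (-45*(-709) - 890) - 4714513 = (31905 - 890) - 4714513 = 31015 - 4714513 = -4683498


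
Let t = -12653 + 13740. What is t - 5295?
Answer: -4208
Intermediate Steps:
t = 1087
t - 5295 = 1087 - 5295 = -4208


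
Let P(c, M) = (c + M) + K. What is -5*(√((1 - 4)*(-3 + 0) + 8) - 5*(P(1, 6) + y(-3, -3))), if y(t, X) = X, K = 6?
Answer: 250 - 5*√17 ≈ 229.38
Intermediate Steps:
P(c, M) = 6 + M + c (P(c, M) = (c + M) + 6 = (M + c) + 6 = 6 + M + c)
-5*(√((1 - 4)*(-3 + 0) + 8) - 5*(P(1, 6) + y(-3, -3))) = -5*(√((1 - 4)*(-3 + 0) + 8) - 5*((6 + 6 + 1) - 3)) = -5*(√(-3*(-3) + 8) - 5*(13 - 3)) = -5*(√(9 + 8) - 5*10) = -5*(√17 - 50) = -5*(-50 + √17) = 250 - 5*√17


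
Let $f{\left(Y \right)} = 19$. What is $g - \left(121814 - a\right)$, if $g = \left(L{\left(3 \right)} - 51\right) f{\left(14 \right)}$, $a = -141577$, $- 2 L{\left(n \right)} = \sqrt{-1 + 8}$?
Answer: $-264360 - \frac{19 \sqrt{7}}{2} \approx -2.6439 \cdot 10^{5}$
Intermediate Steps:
$L{\left(n \right)} = - \frac{\sqrt{7}}{2}$ ($L{\left(n \right)} = - \frac{\sqrt{-1 + 8}}{2} = - \frac{\sqrt{7}}{2}$)
$g = -969 - \frac{19 \sqrt{7}}{2}$ ($g = \left(- \frac{\sqrt{7}}{2} - 51\right) 19 = \left(-51 - \frac{\sqrt{7}}{2}\right) 19 = -969 - \frac{19 \sqrt{7}}{2} \approx -994.13$)
$g - \left(121814 - a\right) = \left(-969 - \frac{19 \sqrt{7}}{2}\right) - \left(121814 - -141577\right) = \left(-969 - \frac{19 \sqrt{7}}{2}\right) - \left(121814 + 141577\right) = \left(-969 - \frac{19 \sqrt{7}}{2}\right) - 263391 = -264360 - \frac{19 \sqrt{7}}{2}$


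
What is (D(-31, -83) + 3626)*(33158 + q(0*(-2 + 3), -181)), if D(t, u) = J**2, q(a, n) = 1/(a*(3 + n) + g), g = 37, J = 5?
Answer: 4479218397/37 ≈ 1.2106e+8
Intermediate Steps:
q(a, n) = 1/(37 + a*(3 + n)) (q(a, n) = 1/(a*(3 + n) + 37) = 1/(37 + a*(3 + n)))
D(t, u) = 25 (D(t, u) = 5**2 = 25)
(D(-31, -83) + 3626)*(33158 + q(0*(-2 + 3), -181)) = (25 + 3626)*(33158 + 1/(37 + 3*(0*(-2 + 3)) + (0*(-2 + 3))*(-181))) = 3651*(33158 + 1/(37 + 3*(0*1) + (0*1)*(-181))) = 3651*(33158 + 1/(37 + 3*0 + 0*(-181))) = 3651*(33158 + 1/(37 + 0 + 0)) = 3651*(33158 + 1/37) = 3651*(1226847/37) = 4479218397/37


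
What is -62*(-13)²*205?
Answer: -2147990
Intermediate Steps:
-62*(-13)²*205 = -62*169*205 = -10478*205 = -2147990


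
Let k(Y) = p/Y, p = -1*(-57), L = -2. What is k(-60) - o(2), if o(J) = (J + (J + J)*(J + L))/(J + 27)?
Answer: -591/580 ≈ -1.0190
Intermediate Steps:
p = 57
k(Y) = 57/Y
o(J) = (J + 2*J*(-2 + J))/(27 + J) (o(J) = (J + (J + J)*(J - 2))/(J + 27) = (J + (2*J)*(-2 + J))/(27 + J) = (J + 2*J*(-2 + J))/(27 + J))
k(-60) - o(2) = 57/(-60) - 2*(-3 + 2*2)/(27 + 2) = 57*(-1/60) - 2*(-3 + 4)/29 = -19/20 - 2/29 = -591/580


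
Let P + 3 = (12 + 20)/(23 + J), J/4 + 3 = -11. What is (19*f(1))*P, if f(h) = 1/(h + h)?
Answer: -2489/66 ≈ -37.712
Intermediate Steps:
J = -56 (J = -12 + 4*(-11) = -12 - 44 = -56)
f(h) = 1/(2*h)
P = -131/33 (P = -3 + (12 + 20)/(23 - 56) = -3 + 32/(-33) = -3 + 32*(-1/33) = -3 - 32/33 = -131/33 ≈ -3.9697)
(19*f(1))*P = (19*((1/2)/1))*(-131/33) = (19*((1/2)*1))*(-131/33) = (19*(1/2))*(-131/33) = (19/2)*(-131/33) = -2489/66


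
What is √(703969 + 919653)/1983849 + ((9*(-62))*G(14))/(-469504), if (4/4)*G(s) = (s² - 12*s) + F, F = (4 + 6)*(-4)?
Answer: -837/58688 + √1623622/1983849 ≈ -0.013620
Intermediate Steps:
F = -40 (F = 10*(-4) = -40)
G(s) = -40 + s² - 12*s (G(s) = (s² - 12*s) - 40 = -40 + s² - 12*s)
√(703969 + 919653)/1983849 + ((9*(-62))*G(14))/(-469504) = √(703969 + 919653)/1983849 + ((9*(-62))*(-40 + 14² - 12*14))/(-469504) = √1623622*(1/1983849) - 558*(-40 + 196 - 168)*(-1/469504) = √1623622/1983849 - 558*(-12)*(-1/469504) = √1623622/1983849 + 6696*(-1/469504) = √1623622/1983849 - 837/58688 = -837/58688 + √1623622/1983849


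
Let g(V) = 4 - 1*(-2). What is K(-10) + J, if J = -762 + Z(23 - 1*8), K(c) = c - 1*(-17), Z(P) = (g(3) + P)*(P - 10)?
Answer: -650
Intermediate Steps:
g(V) = 6 (g(V) = 4 + 2 = 6)
Z(P) = (-10 + P)*(6 + P) (Z(P) = (6 + P)*(P - 10) = (6 + P)*(-10 + P) = (-10 + P)*(6 + P))
K(c) = 17 + c (K(c) = c + 17 = 17 + c)
J = -657 (J = -762 + (-60 + (23 - 1*8)**2 - 4*(23 - 1*8)) = -762 + (-60 + (23 - 8)**2 - 4*(23 - 8)) = -762 + (-60 + 15**2 - 4*15) = -762 + (-60 + 225 - 60) = -762 + 105 = -657)
K(-10) + J = (17 - 10) - 657 = 7 - 657 = -650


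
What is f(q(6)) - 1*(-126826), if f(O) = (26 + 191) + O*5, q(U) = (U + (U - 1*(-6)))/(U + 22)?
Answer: 1778647/14 ≈ 1.2705e+5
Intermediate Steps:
q(U) = (6 + 2*U)/(22 + U) (q(U) = (U + (U + 6))/(22 + U) = (U + (6 + U))/(22 + U) = (6 + 2*U)/(22 + U))
f(O) = 217 + 5*O
f(q(6)) - 1*(-126826) = (217 + 5*(2*(3 + 6)/(22 + 6))) - 1*(-126826) = (217 + 5*(2*9/28)) + 126826 = (217 + 5*(2*(1/28)*9)) + 126826 = (217 + 5*(9/14)) + 126826 = (217 + 45/14) + 126826 = 3083/14 + 126826 = 1778647/14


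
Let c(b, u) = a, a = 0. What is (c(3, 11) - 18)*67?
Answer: -1206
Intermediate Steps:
c(b, u) = 0
(c(3, 11) - 18)*67 = (0 - 18)*67 = -18*67 = -1206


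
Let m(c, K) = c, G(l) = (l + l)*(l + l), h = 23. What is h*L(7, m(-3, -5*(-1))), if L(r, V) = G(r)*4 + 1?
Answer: 18055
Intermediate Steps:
G(l) = 4*l² (G(l) = (2*l)*(2*l) = 4*l²)
L(r, V) = 1 + 16*r² (L(r, V) = (4*r²)*4 + 1 = 16*r² + 1 = 1 + 16*r²)
h*L(7, m(-3, -5*(-1))) = 23*(1 + 16*7²) = 23*(1 + 16*49) = 23*(1 + 784) = 23*785 = 18055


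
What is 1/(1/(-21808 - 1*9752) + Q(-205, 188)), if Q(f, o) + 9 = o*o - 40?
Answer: 31560/1113910199 ≈ 2.8333e-5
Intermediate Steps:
Q(f, o) = -49 + o² (Q(f, o) = -9 + (o*o - 40) = -9 + (o² - 40) = -9 + (-40 + o²) = -49 + o²)
1/(1/(-21808 - 1*9752) + Q(-205, 188)) = 1/(1/(-21808 - 1*9752) + (-49 + 188²)) = 1/(1/(-21808 - 9752) + (-49 + 35344)) = 1/(1/(-31560) + 35295) = 1/(-1/31560 + 35295) = 1/(1113910199/31560) = 31560/1113910199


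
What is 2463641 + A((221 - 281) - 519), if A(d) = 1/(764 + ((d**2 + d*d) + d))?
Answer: 1652282718548/670667 ≈ 2.4636e+6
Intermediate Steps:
A(d) = 1/(764 + d + 2*d**2) (A(d) = 1/(764 + ((d**2 + d**2) + d)) = 1/(764 + (2*d**2 + d)) = 1/(764 + (d + 2*d**2)) = 1/(764 + d + 2*d**2))
2463641 + A((221 - 281) - 519) = 2463641 + 1/(764 + ((221 - 281) - 519) + 2*((221 - 281) - 519)**2) = 2463641 + 1/(764 + (-60 - 519) + 2*(-60 - 519)**2) = 2463641 + 1/(764 - 579 + 2*(-579)**2) = 2463641 + 1/(764 - 579 + 2*335241) = 2463641 + 1/(764 - 579 + 670482) = 2463641 + 1/670667 = 1652282718548/670667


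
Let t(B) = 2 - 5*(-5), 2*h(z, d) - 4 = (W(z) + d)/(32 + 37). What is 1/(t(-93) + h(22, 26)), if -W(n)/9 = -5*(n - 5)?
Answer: 138/4793 ≈ 0.028792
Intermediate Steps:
W(n) = -225 + 45*n (W(n) = -(-45)*(n - 5) = -(-45)*(-5 + n) = -9*(25 - 5*n) = -225 + 45*n)
h(z, d) = 17/46 + d/138 + 15*z/46 (h(z, d) = 2 + (((-225 + 45*z) + d)/(32 + 37))/2 = 2 + ((-225 + d + 45*z)/69)/2 = 2 + ((-225 + d + 45*z)*(1/69))/2 = 2 + (-75/23 + d/69 + 15*z/23)/2 = 2 + (-75/46 + d/138 + 15*z/46) = 17/46 + d/138 + 15*z/46)
t(B) = 27 (t(B) = 2 + 25 = 27)
1/(t(-93) + h(22, 26)) = 1/(27 + (17/46 + (1/138)*26 + (15/46)*22)) = 1/(27 + (17/46 + 13/69 + 165/23)) = 1/(27 + 1067/138) = 1/(4793/138) = 138/4793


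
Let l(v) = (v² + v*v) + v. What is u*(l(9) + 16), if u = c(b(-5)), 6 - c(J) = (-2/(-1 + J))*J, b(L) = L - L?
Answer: 1122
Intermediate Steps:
b(L) = 0
c(J) = 6 + 2*J/(-1 + J) (c(J) = 6 - (-2/(-1 + J))*J = 6 - (-2)*J/(-1 + J) = 6 + 2*J/(-1 + J))
u = 6 (u = 2*(-3 + 4*0)/(-1 + 0) = 2*(-3 + 0)/(-1) = 2*(-1)*(-3) = 6)
l(v) = v + 2*v² (l(v) = (v² + v²) + v = 2*v² + v = v + 2*v²)
u*(l(9) + 16) = 6*(9*(1 + 2*9) + 16) = 6*(9*(1 + 18) + 16) = 6*(9*19 + 16) = 6*(171 + 16) = 6*187 = 1122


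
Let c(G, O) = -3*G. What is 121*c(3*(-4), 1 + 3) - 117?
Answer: 4239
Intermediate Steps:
121*c(3*(-4), 1 + 3) - 117 = 121*(-9*(-4)) - 117 = 121*(-3*(-12)) - 117 = 121*36 - 117 = 4356 - 117 = 4239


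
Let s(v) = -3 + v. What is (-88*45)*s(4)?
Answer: -3960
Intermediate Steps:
(-88*45)*s(4) = (-88*45)*(-3 + 4) = -3960*1 = -3960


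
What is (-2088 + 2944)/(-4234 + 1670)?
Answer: -214/641 ≈ -0.33385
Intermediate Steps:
(-2088 + 2944)/(-4234 + 1670) = 856/(-2564) = 856*(-1/2564) = -214/641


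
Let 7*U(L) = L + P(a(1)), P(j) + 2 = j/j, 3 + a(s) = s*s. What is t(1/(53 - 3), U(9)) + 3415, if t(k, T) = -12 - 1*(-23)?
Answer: 3426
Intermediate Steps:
a(s) = -3 + s² (a(s) = -3 + s*s = -3 + s²)
P(j) = -1 (P(j) = -2 + j/j = -2 + 1 = -1)
U(L) = -⅐ + L/7 (U(L) = (L - 1)/7 = (-1 + L)/7 = -⅐ + L/7)
t(k, T) = 11 (t(k, T) = -12 + 23 = 11)
t(1/(53 - 3), U(9)) + 3415 = 11 + 3415 = 3426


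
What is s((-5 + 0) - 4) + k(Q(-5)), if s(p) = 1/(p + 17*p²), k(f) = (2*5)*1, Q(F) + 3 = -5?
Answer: 13681/1368 ≈ 10.001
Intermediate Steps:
Q(F) = -8 (Q(F) = -3 - 5 = -8)
k(f) = 10 (k(f) = 10*1 = 10)
s((-5 + 0) - 4) + k(Q(-5)) = 1/(((-5 + 0) - 4)*(1 + 17*((-5 + 0) - 4))) + 10 = 1/((-5 - 4)*(1 + 17*(-5 - 4))) + 10 = 1/((-9)*(1 + 17*(-9))) + 10 = -1/(9*(1 - 153)) + 10 = -⅑/(-152) + 10 = -⅑*(-1/152) + 10 = 1/1368 + 10 = 13681/1368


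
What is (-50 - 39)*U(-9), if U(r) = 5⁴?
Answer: -55625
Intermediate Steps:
U(r) = 625
(-50 - 39)*U(-9) = (-50 - 39)*625 = -89*625 = -55625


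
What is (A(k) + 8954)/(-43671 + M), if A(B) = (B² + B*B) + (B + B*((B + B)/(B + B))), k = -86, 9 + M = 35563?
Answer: -23574/8117 ≈ -2.9043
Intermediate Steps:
M = 35554 (M = -9 + 35563 = 35554)
A(B) = 2*B + 2*B² (A(B) = (B² + B²) + (B + B*((2*B)/((2*B)))) = 2*B² + (B + B*((2*B)*(1/(2*B)))) = 2*B² + (B + B*1) = 2*B² + (B + B) = 2*B² + 2*B = 2*B + 2*B²)
(A(k) + 8954)/(-43671 + M) = (2*(-86)*(1 - 86) + 8954)/(-43671 + 35554) = (2*(-86)*(-85) + 8954)/(-8117) = (14620 + 8954)*(-1/8117) = 23574*(-1/8117) = -23574/8117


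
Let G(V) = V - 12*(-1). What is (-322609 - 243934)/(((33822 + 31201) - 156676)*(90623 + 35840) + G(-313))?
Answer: 566543/11590713640 ≈ 4.8879e-5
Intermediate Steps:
G(V) = 12 + V (G(V) = V + 12 = 12 + V)
(-322609 - 243934)/(((33822 + 31201) - 156676)*(90623 + 35840) + G(-313)) = (-322609 - 243934)/(((33822 + 31201) - 156676)*(90623 + 35840) + (12 - 313)) = -566543/((65023 - 156676)*126463 - 301) = -566543/(-91653*126463 - 301) = -566543/(-11590713339 - 301) = -566543/(-11590713640) = -566543*(-1/11590713640) = 566543/11590713640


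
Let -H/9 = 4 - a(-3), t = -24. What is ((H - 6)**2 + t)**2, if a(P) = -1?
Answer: 6640929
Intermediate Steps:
H = -45 (H = -9*(4 - 1*(-1)) = -9*(4 + 1) = -9*5 = -45)
((H - 6)**2 + t)**2 = ((-45 - 6)**2 - 24)**2 = ((-51)**2 - 24)**2 = (2601 - 24)**2 = 2577**2 = 6640929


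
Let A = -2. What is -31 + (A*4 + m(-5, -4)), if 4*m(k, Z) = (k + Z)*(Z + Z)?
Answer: -21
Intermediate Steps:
m(k, Z) = Z*(Z + k)/2 (m(k, Z) = ((k + Z)*(Z + Z))/4 = ((Z + k)*(2*Z))/4 = (2*Z*(Z + k))/4 = Z*(Z + k)/2)
-31 + (A*4 + m(-5, -4)) = -31 + (-2*4 + (½)*(-4)*(-4 - 5)) = -31 + (-8 + (½)*(-4)*(-9)) = -31 + (-8 + 18) = -31 + 10 = -21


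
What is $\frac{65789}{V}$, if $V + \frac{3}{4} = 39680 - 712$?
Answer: $\frac{263156}{155869} \approx 1.6883$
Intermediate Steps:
$V = \frac{155869}{4}$ ($V = - \frac{3}{4} + \left(39680 - 712\right) = - \frac{3}{4} + 38968 = \frac{155869}{4} \approx 38967.0$)
$\frac{65789}{V} = \frac{65789}{\frac{155869}{4}} = 65789 \cdot \frac{4}{155869} = \frac{263156}{155869}$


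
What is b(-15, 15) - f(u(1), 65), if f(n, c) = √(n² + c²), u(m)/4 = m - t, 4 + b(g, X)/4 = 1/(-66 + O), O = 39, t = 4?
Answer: -436/27 - √4369 ≈ -82.247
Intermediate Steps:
b(g, X) = -436/27 (b(g, X) = -16 + 4/(-66 + 39) = -16 + 4/(-27) = -16 + 4*(-1/27) = -16 - 4/27 = -436/27)
u(m) = -16 + 4*m (u(m) = 4*(m - 1*4) = 4*(m - 4) = 4*(-4 + m) = -16 + 4*m)
f(n, c) = √(c² + n²)
b(-15, 15) - f(u(1), 65) = -436/27 - √(65² + (-16 + 4*1)²) = -436/27 - √(4225 + (-16 + 4)²) = -436/27 - √(4225 + (-12)²) = -436/27 - √(4225 + 144) = -436/27 - √4369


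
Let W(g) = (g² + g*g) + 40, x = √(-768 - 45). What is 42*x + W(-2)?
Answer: 48 + 42*I*√813 ≈ 48.0 + 1197.6*I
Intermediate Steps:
x = I*√813 (x = √(-813) = I*√813 ≈ 28.513*I)
W(g) = 40 + 2*g² (W(g) = (g² + g²) + 40 = 2*g² + 40 = 40 + 2*g²)
42*x + W(-2) = 42*(I*√813) + (40 + 2*(-2)²) = 42*I*√813 + (40 + 2*4) = 42*I*√813 + (40 + 8) = 42*I*√813 + 48 = 48 + 42*I*√813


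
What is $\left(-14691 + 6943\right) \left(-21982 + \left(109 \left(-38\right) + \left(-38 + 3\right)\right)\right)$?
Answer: $202679932$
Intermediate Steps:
$\left(-14691 + 6943\right) \left(-21982 + \left(109 \left(-38\right) + \left(-38 + 3\right)\right)\right) = - 7748 \left(-21982 - 4177\right) = \left(-7748\right) \left(-26159\right) = 202679932$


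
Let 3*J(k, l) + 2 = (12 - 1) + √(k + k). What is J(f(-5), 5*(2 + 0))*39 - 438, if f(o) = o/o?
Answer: -321 + 13*√2 ≈ -302.62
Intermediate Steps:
f(o) = 1
J(k, l) = 3 + √2*√k/3 (J(k, l) = -⅔ + ((12 - 1) + √(k + k))/3 = -⅔ + (11 + √(2*k))/3 = -⅔ + (11 + √2*√k)/3 = -⅔ + (11/3 + √2*√k/3) = 3 + √2*√k/3)
J(f(-5), 5*(2 + 0))*39 - 438 = (3 + √2*√1/3)*39 - 438 = (3 + (⅓)*√2*1)*39 - 438 = (3 + √2/3)*39 - 438 = (117 + 13*√2) - 438 = -321 + 13*√2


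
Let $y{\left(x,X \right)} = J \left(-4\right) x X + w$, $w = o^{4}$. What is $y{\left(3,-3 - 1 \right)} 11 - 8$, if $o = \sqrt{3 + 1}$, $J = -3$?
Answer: $-1416$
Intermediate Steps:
$o = 2$ ($o = \sqrt{4} = 2$)
$w = 16$ ($w = 2^{4} = 16$)
$y{\left(x,X \right)} = 16 + 12 X x$ ($y{\left(x,X \right)} = \left(-3\right) \left(-4\right) x X + 16 = 12 x X + 16 = 12 X x + 16 = 16 + 12 X x$)
$y{\left(3,-3 - 1 \right)} 11 - 8 = \left(16 + 12 \left(-3 - 1\right) 3\right) 11 - 8 = \left(16 + 12 \left(-4\right) 3\right) 11 - 8 = \left(16 - 144\right) 11 - 8 = \left(-128\right) 11 - 8 = -1408 - 8 = -1416$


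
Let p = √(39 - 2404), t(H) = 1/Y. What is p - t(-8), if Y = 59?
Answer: -1/59 + I*√2365 ≈ -0.016949 + 48.631*I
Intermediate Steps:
t(H) = 1/59
p = I*√2365 (p = √(-2365) = I*√2365 ≈ 48.631*I)
p - t(-8) = I*√2365 - 1*1/59 = I*√2365 - 1/59 = -1/59 + I*√2365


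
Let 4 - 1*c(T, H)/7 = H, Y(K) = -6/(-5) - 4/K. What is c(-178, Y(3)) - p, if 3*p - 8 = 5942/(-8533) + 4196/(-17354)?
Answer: 29519396194/1110612615 ≈ 26.579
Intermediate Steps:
Y(K) = 6/5 - 4/K (Y(K) = -6*(-⅕) - 4/K = 6/5 - 4/K)
p = 522865760/222122523 (p = 8/3 + (5942/(-8533) + 4196/(-17354))/3 = 8/3 + (5942*(-1/8533) + 4196*(-1/17354))/3 = 8/3 + (-5942/8533 - 2098/8677)/3 = 8/3 + (⅓)*(-69460968/74040841) = 8/3 - 23153656/74040841 = 522865760/222122523 ≈ 2.3540)
c(T, H) = 28 - 7*H
c(-178, Y(3)) - p = (28 - 7*(6/5 - 4/3)) - 1*522865760/222122523 = (28 - 7*(6/5 - 4*⅓)) - 522865760/222122523 = (28 - 7*(6/5 - 4/3)) - 522865760/222122523 = (28 - 7*(-2/15)) - 522865760/222122523 = (28 + 14/15) - 522865760/222122523 = 434/15 - 522865760/222122523 = 29519396194/1110612615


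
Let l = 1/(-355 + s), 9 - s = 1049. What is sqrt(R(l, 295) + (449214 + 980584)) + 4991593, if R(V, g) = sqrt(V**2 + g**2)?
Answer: 4991593 + sqrt(309158072550 + 155*sqrt(169352825626))/465 ≈ 4.9928e+6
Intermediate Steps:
s = -1040 (s = 9 - 1*1049 = 9 - 1049 = -1040)
l = -1/1395 (l = 1/(-355 - 1040) = 1/(-1395) = -1/1395 ≈ -0.00071685)
sqrt(R(l, 295) + (449214 + 980584)) + 4991593 = sqrt(sqrt((-1/1395)**2 + 295**2) + (449214 + 980584)) + 4991593 = sqrt(sqrt(1/1946025 + 87025) + 1429798) + 4991593 = sqrt(sqrt(169352825626/1946025) + 1429798) + 4991593 = sqrt(sqrt(169352825626)/1395 + 1429798) + 4991593 = sqrt(1429798 + sqrt(169352825626)/1395) + 4991593 = 4991593 + sqrt(1429798 + sqrt(169352825626)/1395)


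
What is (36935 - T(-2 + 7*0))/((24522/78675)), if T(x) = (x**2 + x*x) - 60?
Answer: 969984075/8174 ≈ 1.1867e+5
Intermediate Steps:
T(x) = -60 + 2*x**2 (T(x) = (x**2 + x**2) - 60 = 2*x**2 - 60 = -60 + 2*x**2)
(36935 - T(-2 + 7*0))/((24522/78675)) = (36935 - (-60 + 2*(-2 + 7*0)**2))/((24522/78675)) = (36935 - (-60 + 2*(-2 + 0)**2))/((24522*(1/78675))) = (36935 - (-60 + 2*(-2)**2))/(8174/26225) = (36935 - (-60 + 2*4))*(26225/8174) = (36935 - (-60 + 8))*(26225/8174) = (36935 - 1*(-52))*(26225/8174) = (36935 + 52)*(26225/8174) = 36987*(26225/8174) = 969984075/8174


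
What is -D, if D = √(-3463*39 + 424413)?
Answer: -2*√72339 ≈ -537.92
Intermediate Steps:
D = 2*√72339 (D = √(-135057 + 424413) = √289356 = 2*√72339 ≈ 537.92)
-D = -2*√72339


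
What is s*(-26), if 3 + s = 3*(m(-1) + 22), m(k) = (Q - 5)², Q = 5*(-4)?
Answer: -50388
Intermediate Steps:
Q = -20
m(k) = 625 (m(k) = (-20 - 5)² = (-25)² = 625)
s = 1938 (s = -3 + 3*(625 + 22) = -3 + 3*647 = -3 + 1941 = 1938)
s*(-26) = 1938*(-26) = -50388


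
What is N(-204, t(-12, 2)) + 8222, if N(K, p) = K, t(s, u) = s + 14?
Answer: 8018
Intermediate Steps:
t(s, u) = 14 + s
N(-204, t(-12, 2)) + 8222 = -204 + 8222 = 8018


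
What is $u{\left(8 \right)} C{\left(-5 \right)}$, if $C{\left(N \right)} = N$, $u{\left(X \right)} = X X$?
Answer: $-320$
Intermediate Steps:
$u{\left(X \right)} = X^{2}$
$u{\left(8 \right)} C{\left(-5 \right)} = 8^{2} \left(-5\right) = 64 \left(-5\right) = -320$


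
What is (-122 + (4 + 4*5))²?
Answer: 9604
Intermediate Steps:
(-122 + (4 + 4*5))² = (-122 + (4 + 20))² = (-122 + 24)² = (-98)² = 9604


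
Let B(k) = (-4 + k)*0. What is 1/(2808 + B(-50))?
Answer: 1/2808 ≈ 0.00035613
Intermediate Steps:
B(k) = 0
1/(2808 + B(-50)) = 1/(2808 + 0) = 1/2808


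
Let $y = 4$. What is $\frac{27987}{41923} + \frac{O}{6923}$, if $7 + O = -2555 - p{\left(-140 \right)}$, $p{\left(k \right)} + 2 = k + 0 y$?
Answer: $\frac{13185763}{41461847} \approx 0.31802$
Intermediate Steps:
$p{\left(k \right)} = -2 + k$ ($p{\left(k \right)} = -2 + \left(k + 0 \cdot 4\right) = -2 + \left(k + 0\right) = -2 + k$)
$O = -2420$ ($O = -7 - 2413 = -2420$)
$\frac{27987}{41923} + \frac{O}{6923} = \frac{27987}{41923} - \frac{2420}{6923} = \frac{13185763}{41461847}$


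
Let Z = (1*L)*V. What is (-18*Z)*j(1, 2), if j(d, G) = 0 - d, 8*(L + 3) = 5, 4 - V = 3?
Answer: -171/4 ≈ -42.750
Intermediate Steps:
V = 1 (V = 4 - 1*3 = 4 - 3 = 1)
L = -19/8 (L = -3 + (⅛)*5 = -3 + 5/8 = -19/8 ≈ -2.3750)
Z = -19/8 (Z = (1*(-19/8))*1 = -19/8*1 = -19/8 ≈ -2.3750)
j(d, G) = -d
(-18*Z)*j(1, 2) = (-18*(-19/8))*(-1*1) = (171/4)*(-1) = -171/4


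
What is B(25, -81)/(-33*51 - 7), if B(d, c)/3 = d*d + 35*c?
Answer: 51/13 ≈ 3.9231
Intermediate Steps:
B(d, c) = 3*d² + 105*c (B(d, c) = 3*(d*d + 35*c) = 3*(d² + 35*c) = 3*d² + 105*c)
B(25, -81)/(-33*51 - 7) = (3*25² + 105*(-81))/(-33*51 - 7) = (3*625 - 8505)/(-1683 - 7) = (1875 - 8505)/(-1690) = -6630*(-1/1690) = 51/13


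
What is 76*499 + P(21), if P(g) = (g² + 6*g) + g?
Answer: 38512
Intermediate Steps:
P(g) = g² + 7*g
76*499 + P(21) = 76*499 + 21*(7 + 21) = 37924 + 21*28 = 37924 + 588 = 38512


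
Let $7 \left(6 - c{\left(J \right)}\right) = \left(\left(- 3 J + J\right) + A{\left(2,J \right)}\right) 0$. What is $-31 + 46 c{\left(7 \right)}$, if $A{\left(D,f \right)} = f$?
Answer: $245$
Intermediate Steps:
$c{\left(J \right)} = 6$ ($c{\left(J \right)} = 6 - \frac{\left(\left(- 3 J + J\right) + J\right) 0}{7} = 6 - \frac{\left(- 2 J + J\right) 0}{7} = 6 - \frac{- J 0}{7} = 6 - 0 = 6 + 0 = 6$)
$-31 + 46 c{\left(7 \right)} = -31 + 46 \cdot 6 = -31 + 276 = 245$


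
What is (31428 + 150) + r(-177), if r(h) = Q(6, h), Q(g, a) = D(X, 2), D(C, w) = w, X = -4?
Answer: 31580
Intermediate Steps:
Q(g, a) = 2
r(h) = 2
(31428 + 150) + r(-177) = (31428 + 150) + 2 = 31578 + 2 = 31580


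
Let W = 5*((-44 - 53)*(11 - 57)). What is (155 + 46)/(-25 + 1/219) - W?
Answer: -122168959/5474 ≈ -22318.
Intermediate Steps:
W = 22310 (W = 5*(-97*(-46)) = 5*4462 = 22310)
(155 + 46)/(-25 + 1/219) - W = (155 + 46)/(-25 + 1/219) - 1*22310 = 201/(-25 + 1/219) - 22310 = 201/(-5474/219) - 22310 = 201*(-219/5474) - 22310 = -44019/5474 - 22310 = -122168959/5474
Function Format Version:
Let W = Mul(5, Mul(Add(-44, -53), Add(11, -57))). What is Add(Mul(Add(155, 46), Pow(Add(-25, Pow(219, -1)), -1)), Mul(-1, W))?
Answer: Rational(-122168959, 5474) ≈ -22318.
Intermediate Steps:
W = 22310 (W = Mul(5, Mul(-97, -46)) = Mul(5, 4462) = 22310)
Add(Mul(Add(155, 46), Pow(Add(-25, Pow(219, -1)), -1)), Mul(-1, W)) = Add(Mul(Add(155, 46), Pow(Add(-25, Pow(219, -1)), -1)), Mul(-1, 22310)) = Add(Mul(201, Pow(Add(-25, Rational(1, 219)), -1)), -22310) = Add(Mul(201, Pow(Rational(-5474, 219), -1)), -22310) = Add(Mul(201, Rational(-219, 5474)), -22310) = Add(Rational(-44019, 5474), -22310) = Rational(-122168959, 5474)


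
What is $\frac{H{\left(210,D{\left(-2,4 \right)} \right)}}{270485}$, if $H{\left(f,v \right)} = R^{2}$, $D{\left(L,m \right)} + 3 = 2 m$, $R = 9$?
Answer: $\frac{81}{270485} \approx 0.00029946$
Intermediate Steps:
$D{\left(L,m \right)} = -3 + 2 m$
$H{\left(f,v \right)} = 81$ ($H{\left(f,v \right)} = 9^{2} = 81$)
$\frac{H{\left(210,D{\left(-2,4 \right)} \right)}}{270485} = \frac{81}{270485}$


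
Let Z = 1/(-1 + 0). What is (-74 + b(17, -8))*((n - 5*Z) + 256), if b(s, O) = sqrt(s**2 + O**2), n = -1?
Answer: -19240 + 260*sqrt(353) ≈ -14355.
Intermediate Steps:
b(s, O) = sqrt(O**2 + s**2)
Z = -1 (Z = 1/(-1) = -1)
(-74 + b(17, -8))*((n - 5*Z) + 256) = (-74 + sqrt((-8)**2 + 17**2))*((-1 - 5*(-1)) + 256) = (-74 + sqrt(64 + 289))*((-1 + 5) + 256) = (-74 + sqrt(353))*(4 + 256) = (-74 + sqrt(353))*260 = -19240 + 260*sqrt(353)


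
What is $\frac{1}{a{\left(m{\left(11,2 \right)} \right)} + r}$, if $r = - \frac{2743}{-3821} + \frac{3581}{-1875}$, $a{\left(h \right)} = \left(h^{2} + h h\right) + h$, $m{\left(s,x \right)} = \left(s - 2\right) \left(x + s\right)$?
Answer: $\frac{7164375}{196975950749} \approx 3.6372 \cdot 10^{-5}$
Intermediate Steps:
$m{\left(s,x \right)} = \left(-2 + s\right) \left(s + x\right)$
$a{\left(h \right)} = h + 2 h^{2}$ ($a{\left(h \right)} = \left(h^{2} + h^{2}\right) + h = 2 h^{2} + h = h + 2 h^{2}$)
$r = - \frac{8539876}{7164375}$ ($r = \left(-2743\right) \left(- \frac{1}{3821}\right) + 3581 \left(- \frac{1}{1875}\right) = \frac{2743}{3821} - \frac{3581}{1875} = - \frac{8539876}{7164375} \approx -1.192$)
$\frac{1}{a{\left(m{\left(11,2 \right)} \right)} + r} = \frac{1}{\left(11^{2} - 22 - 4 + 11 \cdot 2\right) \left(1 + 2 \left(11^{2} - 22 - 4 + 11 \cdot 2\right)\right) - \frac{8539876}{7164375}} = \frac{1}{\left(121 - 22 - 4 + 22\right) \left(1 + 2 \left(121 - 22 - 4 + 22\right)\right) - \frac{8539876}{7164375}} = \frac{1}{117 \left(1 + 2 \cdot 117\right) - \frac{8539876}{7164375}} = \frac{1}{117 \left(1 + 234\right) - \frac{8539876}{7164375}} = \frac{1}{117 \cdot 235 - \frac{8539876}{7164375}} = \frac{1}{27495 - \frac{8539876}{7164375}} = \frac{1}{\frac{196975950749}{7164375}} = \frac{7164375}{196975950749}$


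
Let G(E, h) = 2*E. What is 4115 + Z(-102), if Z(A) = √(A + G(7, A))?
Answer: 4115 + 2*I*√22 ≈ 4115.0 + 9.3808*I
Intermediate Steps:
Z(A) = √(14 + A) (Z(A) = √(A + 2*7) = √(A + 14) = √(14 + A))
4115 + Z(-102) = 4115 + √(14 - 102) = 4115 + √(-88) = 4115 + 2*I*√22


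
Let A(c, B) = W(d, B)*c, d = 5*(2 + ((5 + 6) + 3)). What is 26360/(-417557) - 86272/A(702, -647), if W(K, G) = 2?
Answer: -9015121736/146562507 ≈ -61.510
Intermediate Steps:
d = 80 (d = 5*(2 + (11 + 3)) = 5*(2 + 14) = 5*16 = 80)
A(c, B) = 2*c
26360/(-417557) - 86272/A(702, -647) = 26360/(-417557) - 86272/(2*702) = 26360*(-1/417557) - 86272/1404 = -26360/417557 - 86272*1/1404 = -26360/417557 - 21568/351 = -9015121736/146562507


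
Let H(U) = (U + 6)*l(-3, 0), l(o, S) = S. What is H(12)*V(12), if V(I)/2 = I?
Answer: 0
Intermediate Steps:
H(U) = 0 (H(U) = (U + 6)*0 = (6 + U)*0 = 0)
V(I) = 2*I
H(12)*V(12) = 0*(2*12) = 0*24 = 0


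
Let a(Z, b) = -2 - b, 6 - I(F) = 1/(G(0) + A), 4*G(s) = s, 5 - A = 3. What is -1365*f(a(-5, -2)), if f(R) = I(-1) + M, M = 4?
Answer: -25935/2 ≈ -12968.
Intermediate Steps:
A = 2 (A = 5 - 1*3 = 5 - 3 = 2)
G(s) = s/4
I(F) = 11/2 (I(F) = 6 - 1/((¼)*0 + 2) = 6 - 1/(0 + 2) = 6 - 1/2 = 6 - 1*½ = 6 - ½ = 11/2)
f(R) = 19/2 (f(R) = 11/2 + 4 = 19/2)
-1365*f(a(-5, -2)) = -1365*19/2 = -25935/2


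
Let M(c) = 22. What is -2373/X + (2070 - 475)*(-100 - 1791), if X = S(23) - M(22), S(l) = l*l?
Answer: -509729296/169 ≈ -3.0161e+6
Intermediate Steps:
S(l) = l²
X = 507 (X = 23² - 1*22 = 529 - 22 = 507)
-2373/X + (2070 - 475)*(-100 - 1791) = -2373/507 + (2070 - 475)*(-100 - 1791) = -2373*1/507 + 1595*(-1891) = -791/169 - 3016145 = -509729296/169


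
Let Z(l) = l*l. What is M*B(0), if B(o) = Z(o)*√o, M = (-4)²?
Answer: 0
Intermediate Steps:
M = 16
Z(l) = l²
B(o) = o^(5/2) (B(o) = o²*√o = o^(5/2))
M*B(0) = 16*0^(5/2) = 16*0 = 0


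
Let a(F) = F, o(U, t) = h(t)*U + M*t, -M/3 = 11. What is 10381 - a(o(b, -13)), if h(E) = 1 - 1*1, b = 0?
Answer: 9952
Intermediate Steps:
M = -33 (M = -3*11 = -33)
h(E) = 0 (h(E) = 1 - 1 = 0)
o(U, t) = -33*t (o(U, t) = 0*U - 33*t = 0 - 33*t = -33*t)
10381 - a(o(b, -13)) = 10381 - (-33)*(-13) = 10381 - 1*429 = 10381 - 429 = 9952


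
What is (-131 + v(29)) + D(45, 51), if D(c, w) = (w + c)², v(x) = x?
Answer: 9114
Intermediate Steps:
D(c, w) = (c + w)²
(-131 + v(29)) + D(45, 51) = (-131 + 29) + (45 + 51)² = -102 + 96² = -102 + 9216 = 9114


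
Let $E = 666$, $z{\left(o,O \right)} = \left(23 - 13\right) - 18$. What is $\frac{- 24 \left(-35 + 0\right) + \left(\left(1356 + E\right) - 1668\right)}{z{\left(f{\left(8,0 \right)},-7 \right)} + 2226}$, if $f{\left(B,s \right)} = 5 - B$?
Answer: $\frac{597}{1109} \approx 0.53832$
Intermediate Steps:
$z{\left(o,O \right)} = -8$ ($z{\left(o,O \right)} = 10 - 18 = -8$)
$\frac{- 24 \left(-35 + 0\right) + \left(\left(1356 + E\right) - 1668\right)}{z{\left(f{\left(8,0 \right)},-7 \right)} + 2226} = \frac{- 24 \left(-35 + 0\right) + \left(\left(1356 + 666\right) - 1668\right)}{-8 + 2226} = \frac{\left(-24\right) \left(-35\right) + \left(2022 - 1668\right)}{2218} = \left(840 + 354\right) \frac{1}{2218} = 1194 \cdot \frac{1}{2218} = \frac{597}{1109}$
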